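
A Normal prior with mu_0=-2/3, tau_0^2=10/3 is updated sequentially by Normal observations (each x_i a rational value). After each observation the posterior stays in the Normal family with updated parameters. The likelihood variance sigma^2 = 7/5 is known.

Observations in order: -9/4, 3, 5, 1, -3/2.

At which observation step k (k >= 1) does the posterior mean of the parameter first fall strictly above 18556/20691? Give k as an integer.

obs 1: x=-9/4 → posterior Normal(-253/142, 70/71)
obs 2: x=3 → posterior Normal(47/242, 70/121)
obs 3: x=5 → posterior Normal(547/342, 70/171)
obs 4: x=1 → posterior Normal(647/442, 70/221)
obs 5: x=-3/2 → posterior Normal(497/542, 70/271)

k = 3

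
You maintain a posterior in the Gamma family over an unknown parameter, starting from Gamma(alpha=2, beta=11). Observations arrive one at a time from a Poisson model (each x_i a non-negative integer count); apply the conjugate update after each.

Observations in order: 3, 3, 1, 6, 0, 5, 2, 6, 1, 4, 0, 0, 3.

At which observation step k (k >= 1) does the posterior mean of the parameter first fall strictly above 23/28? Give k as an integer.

k = 4

obs 1: x=3 → posterior Gamma(5, 12)
obs 2: x=3 → posterior Gamma(8, 13)
obs 3: x=1 → posterior Gamma(9, 14)
obs 4: x=6 → posterior Gamma(15, 15)
obs 5: x=0 → posterior Gamma(15, 16)
obs 6: x=5 → posterior Gamma(20, 17)
obs 7: x=2 → posterior Gamma(22, 18)
obs 8: x=6 → posterior Gamma(28, 19)
obs 9: x=1 → posterior Gamma(29, 20)
obs 10: x=4 → posterior Gamma(33, 21)
obs 11: x=0 → posterior Gamma(33, 22)
obs 12: x=0 → posterior Gamma(33, 23)
obs 13: x=3 → posterior Gamma(36, 24)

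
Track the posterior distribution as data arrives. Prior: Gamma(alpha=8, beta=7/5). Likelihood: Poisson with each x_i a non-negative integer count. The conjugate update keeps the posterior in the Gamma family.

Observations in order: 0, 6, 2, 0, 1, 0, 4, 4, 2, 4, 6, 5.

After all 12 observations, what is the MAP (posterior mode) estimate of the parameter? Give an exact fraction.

205/67

obs 1: x=0 → posterior Gamma(8, 12/5)
obs 2: x=6 → posterior Gamma(14, 17/5)
obs 3: x=2 → posterior Gamma(16, 22/5)
obs 4: x=0 → posterior Gamma(16, 27/5)
obs 5: x=1 → posterior Gamma(17, 32/5)
obs 6: x=0 → posterior Gamma(17, 37/5)
obs 7: x=4 → posterior Gamma(21, 42/5)
obs 8: x=4 → posterior Gamma(25, 47/5)
obs 9: x=2 → posterior Gamma(27, 52/5)
obs 10: x=4 → posterior Gamma(31, 57/5)
obs 11: x=6 → posterior Gamma(37, 62/5)
obs 12: x=5 → posterior Gamma(42, 67/5)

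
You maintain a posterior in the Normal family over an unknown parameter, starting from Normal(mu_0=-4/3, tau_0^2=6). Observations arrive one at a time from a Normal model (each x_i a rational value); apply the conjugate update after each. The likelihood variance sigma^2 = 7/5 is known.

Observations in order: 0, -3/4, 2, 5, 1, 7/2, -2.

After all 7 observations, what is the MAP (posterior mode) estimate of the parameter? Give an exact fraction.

obs 1: x=0 → posterior Normal(-28/111, 42/37)
obs 2: x=-3/4 → posterior Normal(-191/402, 42/67)
obs 3: x=2 → posterior Normal(169/582, 42/97)
obs 4: x=5 → posterior Normal(1069/762, 42/127)
obs 5: x=1 → posterior Normal(1249/942, 42/157)
obs 6: x=7/2 → posterior Normal(1879/1122, 42/187)
obs 7: x=-2 → posterior Normal(7/6, 6/31)

7/6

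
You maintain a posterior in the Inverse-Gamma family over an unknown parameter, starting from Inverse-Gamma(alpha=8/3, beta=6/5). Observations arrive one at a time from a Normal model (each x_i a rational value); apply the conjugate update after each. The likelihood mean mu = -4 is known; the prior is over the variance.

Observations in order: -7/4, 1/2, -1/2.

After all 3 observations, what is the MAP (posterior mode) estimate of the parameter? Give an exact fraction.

obs 1: x=-7/4 → posterior Inverse-Gamma(19/6, 597/160)
obs 2: x=1/2 → posterior Inverse-Gamma(11/3, 2217/160)
obs 3: x=-1/2 → posterior Inverse-Gamma(25/6, 3197/160)

9591/2480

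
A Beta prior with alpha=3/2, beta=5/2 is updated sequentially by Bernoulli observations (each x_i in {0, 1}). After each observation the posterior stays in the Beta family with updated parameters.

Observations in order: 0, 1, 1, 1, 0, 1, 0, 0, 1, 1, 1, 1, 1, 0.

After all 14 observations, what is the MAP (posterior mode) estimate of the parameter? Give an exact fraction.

19/32

obs 1: x=0 → posterior Beta(3/2, 7/2)
obs 2: x=1 → posterior Beta(5/2, 7/2)
obs 3: x=1 → posterior Beta(7/2, 7/2)
obs 4: x=1 → posterior Beta(9/2, 7/2)
obs 5: x=0 → posterior Beta(9/2, 9/2)
obs 6: x=1 → posterior Beta(11/2, 9/2)
obs 7: x=0 → posterior Beta(11/2, 11/2)
obs 8: x=0 → posterior Beta(11/2, 13/2)
obs 9: x=1 → posterior Beta(13/2, 13/2)
obs 10: x=1 → posterior Beta(15/2, 13/2)
obs 11: x=1 → posterior Beta(17/2, 13/2)
obs 12: x=1 → posterior Beta(19/2, 13/2)
obs 13: x=1 → posterior Beta(21/2, 13/2)
obs 14: x=0 → posterior Beta(21/2, 15/2)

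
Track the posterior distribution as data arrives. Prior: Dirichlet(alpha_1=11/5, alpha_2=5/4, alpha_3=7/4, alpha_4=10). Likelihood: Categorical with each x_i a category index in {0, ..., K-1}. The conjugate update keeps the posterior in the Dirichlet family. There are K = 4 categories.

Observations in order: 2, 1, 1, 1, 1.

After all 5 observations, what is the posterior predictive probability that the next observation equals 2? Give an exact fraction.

55/404

obs 1: x=2 → posterior Dirichlet(11/5, 5/4, 11/4, 10)
obs 2: x=1 → posterior Dirichlet(11/5, 9/4, 11/4, 10)
obs 3: x=1 → posterior Dirichlet(11/5, 13/4, 11/4, 10)
obs 4: x=1 → posterior Dirichlet(11/5, 17/4, 11/4, 10)
obs 5: x=1 → posterior Dirichlet(11/5, 21/4, 11/4, 10)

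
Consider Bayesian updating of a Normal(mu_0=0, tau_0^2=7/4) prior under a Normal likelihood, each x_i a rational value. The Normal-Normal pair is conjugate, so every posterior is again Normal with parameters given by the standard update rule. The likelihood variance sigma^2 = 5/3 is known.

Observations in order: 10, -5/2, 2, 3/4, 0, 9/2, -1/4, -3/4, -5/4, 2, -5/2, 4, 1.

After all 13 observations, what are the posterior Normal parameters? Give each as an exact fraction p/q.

mu_0=357/293, tau_0^2=35/293

obs 1: x=10 → posterior Normal(210/41, 35/41)
obs 2: x=-5/2 → posterior Normal(315/124, 35/62)
obs 3: x=2 → posterior Normal(399/166, 35/83)
obs 4: x=3/4 → posterior Normal(861/416, 35/104)
obs 5: x=0 → posterior Normal(861/500, 7/25)
obs 6: x=9/2 → posterior Normal(1239/584, 35/146)
obs 7: x=-1/4 → posterior Normal(609/334, 35/167)
obs 8: x=-3/4 → posterior Normal(1155/752, 35/188)
obs 9: x=-5/4 → posterior Normal(525/418, 35/209)
obs 10: x=2 → posterior Normal(609/460, 7/46)
obs 11: x=-5/2 → posterior Normal(252/251, 35/251)
obs 12: x=4 → posterior Normal(21/17, 35/272)
obs 13: x=1 → posterior Normal(357/293, 35/293)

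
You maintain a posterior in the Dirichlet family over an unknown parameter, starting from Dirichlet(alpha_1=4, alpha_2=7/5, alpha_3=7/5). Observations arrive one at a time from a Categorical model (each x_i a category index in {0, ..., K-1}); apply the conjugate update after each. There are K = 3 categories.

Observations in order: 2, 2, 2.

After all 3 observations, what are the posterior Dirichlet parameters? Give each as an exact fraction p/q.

obs 1: x=2 → posterior Dirichlet(4, 7/5, 12/5)
obs 2: x=2 → posterior Dirichlet(4, 7/5, 17/5)
obs 3: x=2 → posterior Dirichlet(4, 7/5, 22/5)

alpha_1=4, alpha_2=7/5, alpha_3=22/5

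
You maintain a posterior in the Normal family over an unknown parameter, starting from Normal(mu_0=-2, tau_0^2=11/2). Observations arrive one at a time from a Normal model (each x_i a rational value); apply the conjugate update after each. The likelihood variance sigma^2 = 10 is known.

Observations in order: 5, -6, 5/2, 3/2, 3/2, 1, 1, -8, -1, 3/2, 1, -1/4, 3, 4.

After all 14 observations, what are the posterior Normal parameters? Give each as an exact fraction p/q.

mu_0=137/696, tau_0^2=55/87

obs 1: x=5 → posterior Normal(15/31, 110/31)
obs 2: x=-6 → posterior Normal(-17/14, 55/21)
obs 3: x=5/2 → posterior Normal(-47/106, 110/53)
obs 4: x=3/2 → posterior Normal(-7/64, 55/32)
obs 5: x=3/2 → posterior Normal(19/150, 22/15)
obs 6: x=1 → posterior Normal(41/172, 55/43)
obs 7: x=1 → posterior Normal(63/194, 110/97)
obs 8: x=-8 → posterior Normal(-113/216, 55/54)
obs 9: x=-1 → posterior Normal(-135/238, 110/119)
obs 10: x=3/2 → posterior Normal(-51/130, 11/13)
obs 11: x=1 → posterior Normal(-40/141, 110/141)
obs 12: x=-1/4 → posterior Normal(-9/32, 55/76)
obs 13: x=3 → posterior Normal(-39/652, 110/163)
obs 14: x=4 → posterior Normal(137/696, 55/87)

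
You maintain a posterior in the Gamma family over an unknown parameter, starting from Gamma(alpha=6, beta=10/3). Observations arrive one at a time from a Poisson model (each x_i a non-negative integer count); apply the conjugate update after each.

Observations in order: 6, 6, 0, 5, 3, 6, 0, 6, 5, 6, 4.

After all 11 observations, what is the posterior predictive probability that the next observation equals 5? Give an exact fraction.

190685811422525012104661866871072171004045287526650258920081037232821452139058106772996284562097/1376969250050520019718384810305405734168684610701213356183391112826999325273878837400529396563968

obs 1: x=6 → posterior Gamma(12, 13/3)
obs 2: x=6 → posterior Gamma(18, 16/3)
obs 3: x=0 → posterior Gamma(18, 19/3)
obs 4: x=5 → posterior Gamma(23, 22/3)
obs 5: x=3 → posterior Gamma(26, 25/3)
obs 6: x=6 → posterior Gamma(32, 28/3)
obs 7: x=0 → posterior Gamma(32, 31/3)
obs 8: x=6 → posterior Gamma(38, 34/3)
obs 9: x=5 → posterior Gamma(43, 37/3)
obs 10: x=6 → posterior Gamma(49, 40/3)
obs 11: x=4 → posterior Gamma(53, 43/3)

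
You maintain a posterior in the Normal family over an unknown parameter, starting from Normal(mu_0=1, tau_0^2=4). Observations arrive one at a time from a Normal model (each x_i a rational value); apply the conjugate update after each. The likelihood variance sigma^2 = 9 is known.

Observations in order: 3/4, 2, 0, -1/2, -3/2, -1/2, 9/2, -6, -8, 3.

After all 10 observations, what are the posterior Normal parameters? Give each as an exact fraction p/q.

mu_0=-16/49, tau_0^2=36/49

obs 1: x=3/4 → posterior Normal(12/13, 36/13)
obs 2: x=2 → posterior Normal(20/17, 36/17)
obs 3: x=0 → posterior Normal(20/21, 12/7)
obs 4: x=-1/2 → posterior Normal(18/25, 36/25)
obs 5: x=-3/2 → posterior Normal(12/29, 36/29)
obs 6: x=-1/2 → posterior Normal(10/33, 12/11)
obs 7: x=9/2 → posterior Normal(28/37, 36/37)
obs 8: x=-6 → posterior Normal(4/41, 36/41)
obs 9: x=-8 → posterior Normal(-28/45, 4/5)
obs 10: x=3 → posterior Normal(-16/49, 36/49)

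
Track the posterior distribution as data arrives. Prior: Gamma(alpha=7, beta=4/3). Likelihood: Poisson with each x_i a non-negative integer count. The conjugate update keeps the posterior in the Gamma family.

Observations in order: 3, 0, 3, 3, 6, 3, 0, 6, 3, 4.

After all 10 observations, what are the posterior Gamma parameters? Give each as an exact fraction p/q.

alpha=38, beta=34/3

obs 1: x=3 → posterior Gamma(10, 7/3)
obs 2: x=0 → posterior Gamma(10, 10/3)
obs 3: x=3 → posterior Gamma(13, 13/3)
obs 4: x=3 → posterior Gamma(16, 16/3)
obs 5: x=6 → posterior Gamma(22, 19/3)
obs 6: x=3 → posterior Gamma(25, 22/3)
obs 7: x=0 → posterior Gamma(25, 25/3)
obs 8: x=6 → posterior Gamma(31, 28/3)
obs 9: x=3 → posterior Gamma(34, 31/3)
obs 10: x=4 → posterior Gamma(38, 34/3)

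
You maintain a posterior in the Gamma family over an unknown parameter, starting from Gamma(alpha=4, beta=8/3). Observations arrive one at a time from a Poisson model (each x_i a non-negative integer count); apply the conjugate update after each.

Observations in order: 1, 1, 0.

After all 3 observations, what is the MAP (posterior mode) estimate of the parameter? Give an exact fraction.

15/17

obs 1: x=1 → posterior Gamma(5, 11/3)
obs 2: x=1 → posterior Gamma(6, 14/3)
obs 3: x=0 → posterior Gamma(6, 17/3)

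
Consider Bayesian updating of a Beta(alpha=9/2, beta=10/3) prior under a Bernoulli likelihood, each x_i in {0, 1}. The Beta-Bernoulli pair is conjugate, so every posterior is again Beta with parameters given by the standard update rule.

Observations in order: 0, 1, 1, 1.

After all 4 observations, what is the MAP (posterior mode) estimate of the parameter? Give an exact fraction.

obs 1: x=0 → posterior Beta(9/2, 13/3)
obs 2: x=1 → posterior Beta(11/2, 13/3)
obs 3: x=1 → posterior Beta(13/2, 13/3)
obs 4: x=1 → posterior Beta(15/2, 13/3)

39/59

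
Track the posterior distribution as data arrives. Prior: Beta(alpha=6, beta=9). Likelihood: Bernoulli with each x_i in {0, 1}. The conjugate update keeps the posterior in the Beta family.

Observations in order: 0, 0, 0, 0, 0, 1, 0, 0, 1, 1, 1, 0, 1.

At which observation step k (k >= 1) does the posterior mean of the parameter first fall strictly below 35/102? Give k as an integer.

obs 1: x=0 → posterior Beta(6, 10)
obs 2: x=0 → posterior Beta(6, 11)
obs 3: x=0 → posterior Beta(6, 12)
obs 4: x=0 → posterior Beta(6, 13)
obs 5: x=0 → posterior Beta(6, 14)
obs 6: x=1 → posterior Beta(7, 14)
obs 7: x=0 → posterior Beta(7, 15)
obs 8: x=0 → posterior Beta(7, 16)
obs 9: x=1 → posterior Beta(8, 16)
obs 10: x=1 → posterior Beta(9, 16)
obs 11: x=1 → posterior Beta(10, 16)
obs 12: x=0 → posterior Beta(10, 17)
obs 13: x=1 → posterior Beta(11, 17)

k = 3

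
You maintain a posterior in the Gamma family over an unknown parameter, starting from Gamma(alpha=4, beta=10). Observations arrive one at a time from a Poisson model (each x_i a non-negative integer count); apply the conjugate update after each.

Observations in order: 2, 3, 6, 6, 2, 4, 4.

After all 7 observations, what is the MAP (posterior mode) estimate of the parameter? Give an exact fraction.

30/17

obs 1: x=2 → posterior Gamma(6, 11)
obs 2: x=3 → posterior Gamma(9, 12)
obs 3: x=6 → posterior Gamma(15, 13)
obs 4: x=6 → posterior Gamma(21, 14)
obs 5: x=2 → posterior Gamma(23, 15)
obs 6: x=4 → posterior Gamma(27, 16)
obs 7: x=4 → posterior Gamma(31, 17)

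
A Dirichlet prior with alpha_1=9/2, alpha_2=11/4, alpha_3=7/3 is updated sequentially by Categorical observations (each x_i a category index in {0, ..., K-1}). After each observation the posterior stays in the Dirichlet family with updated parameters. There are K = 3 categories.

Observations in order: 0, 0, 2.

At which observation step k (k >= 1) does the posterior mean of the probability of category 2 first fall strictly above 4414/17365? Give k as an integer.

obs 1: x=0 → posterior Dirichlet(11/2, 11/4, 7/3)
obs 2: x=0 → posterior Dirichlet(13/2, 11/4, 7/3)
obs 3: x=2 → posterior Dirichlet(13/2, 11/4, 10/3)

k = 3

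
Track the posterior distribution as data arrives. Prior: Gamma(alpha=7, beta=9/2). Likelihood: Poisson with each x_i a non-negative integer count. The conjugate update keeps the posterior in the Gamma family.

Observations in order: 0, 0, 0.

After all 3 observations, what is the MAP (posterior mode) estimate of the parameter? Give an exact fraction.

4/5

obs 1: x=0 → posterior Gamma(7, 11/2)
obs 2: x=0 → posterior Gamma(7, 13/2)
obs 3: x=0 → posterior Gamma(7, 15/2)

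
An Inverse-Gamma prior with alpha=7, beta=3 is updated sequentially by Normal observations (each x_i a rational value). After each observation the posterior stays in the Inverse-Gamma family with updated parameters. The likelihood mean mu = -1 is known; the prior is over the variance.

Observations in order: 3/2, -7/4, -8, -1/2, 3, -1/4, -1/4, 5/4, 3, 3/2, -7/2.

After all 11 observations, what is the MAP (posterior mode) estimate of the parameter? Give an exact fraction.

obs 1: x=3/2 → posterior Inverse-Gamma(15/2, 49/8)
obs 2: x=-7/4 → posterior Inverse-Gamma(8, 205/32)
obs 3: x=-8 → posterior Inverse-Gamma(17/2, 989/32)
obs 4: x=-1/2 → posterior Inverse-Gamma(9, 993/32)
obs 5: x=3 → posterior Inverse-Gamma(19/2, 1249/32)
obs 6: x=-1/4 → posterior Inverse-Gamma(10, 629/16)
obs 7: x=-1/4 → posterior Inverse-Gamma(21/2, 1267/32)
obs 8: x=5/4 → posterior Inverse-Gamma(11, 337/8)
obs 9: x=3 → posterior Inverse-Gamma(23/2, 401/8)
obs 10: x=3/2 → posterior Inverse-Gamma(12, 213/4)
obs 11: x=-7/2 → posterior Inverse-Gamma(25/2, 451/8)

451/108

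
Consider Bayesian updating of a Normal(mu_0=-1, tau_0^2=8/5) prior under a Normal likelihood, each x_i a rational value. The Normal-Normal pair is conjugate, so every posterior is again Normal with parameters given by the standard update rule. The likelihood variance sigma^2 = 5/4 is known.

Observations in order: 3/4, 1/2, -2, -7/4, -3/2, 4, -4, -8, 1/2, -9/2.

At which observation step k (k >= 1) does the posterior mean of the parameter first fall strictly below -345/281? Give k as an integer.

obs 1: x=3/4 → posterior Normal(-1/57, 40/57)
obs 2: x=1/2 → posterior Normal(15/89, 40/89)
obs 3: x=-2 → posterior Normal(-49/121, 40/121)
obs 4: x=-7/4 → posterior Normal(-35/51, 40/153)
obs 5: x=-3/2 → posterior Normal(-153/185, 8/37)
obs 6: x=4 → posterior Normal(-25/217, 40/217)
obs 7: x=-4 → posterior Normal(-51/83, 40/249)
obs 8: x=-8 → posterior Normal(-409/281, 40/281)
obs 9: x=1/2 → posterior Normal(-393/313, 40/313)
obs 10: x=-9/2 → posterior Normal(-179/115, 8/69)

k = 8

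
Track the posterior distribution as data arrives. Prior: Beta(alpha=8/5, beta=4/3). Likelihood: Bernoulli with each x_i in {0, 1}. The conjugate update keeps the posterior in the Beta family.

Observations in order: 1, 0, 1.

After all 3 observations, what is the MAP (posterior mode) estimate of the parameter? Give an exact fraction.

39/59

obs 1: x=1 → posterior Beta(13/5, 4/3)
obs 2: x=0 → posterior Beta(13/5, 7/3)
obs 3: x=1 → posterior Beta(18/5, 7/3)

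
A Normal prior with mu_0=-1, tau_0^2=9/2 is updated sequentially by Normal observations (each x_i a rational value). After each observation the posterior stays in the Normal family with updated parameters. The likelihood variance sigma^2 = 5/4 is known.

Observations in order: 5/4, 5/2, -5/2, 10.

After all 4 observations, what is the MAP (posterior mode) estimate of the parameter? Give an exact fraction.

395/154

obs 1: x=5/4 → posterior Normal(35/46, 45/46)
obs 2: x=5/2 → posterior Normal(125/82, 45/82)
obs 3: x=-5/2 → posterior Normal(35/118, 45/118)
obs 4: x=10 → posterior Normal(395/154, 45/154)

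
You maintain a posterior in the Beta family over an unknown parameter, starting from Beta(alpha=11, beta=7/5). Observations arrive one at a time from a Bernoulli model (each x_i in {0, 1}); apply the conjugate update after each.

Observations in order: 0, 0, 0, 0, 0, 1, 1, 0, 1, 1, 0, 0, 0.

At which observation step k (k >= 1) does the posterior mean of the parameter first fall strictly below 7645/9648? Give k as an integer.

k = 2

obs 1: x=0 → posterior Beta(11, 12/5)
obs 2: x=0 → posterior Beta(11, 17/5)
obs 3: x=0 → posterior Beta(11, 22/5)
obs 4: x=0 → posterior Beta(11, 27/5)
obs 5: x=0 → posterior Beta(11, 32/5)
obs 6: x=1 → posterior Beta(12, 32/5)
obs 7: x=1 → posterior Beta(13, 32/5)
obs 8: x=0 → posterior Beta(13, 37/5)
obs 9: x=1 → posterior Beta(14, 37/5)
obs 10: x=1 → posterior Beta(15, 37/5)
obs 11: x=0 → posterior Beta(15, 42/5)
obs 12: x=0 → posterior Beta(15, 47/5)
obs 13: x=0 → posterior Beta(15, 52/5)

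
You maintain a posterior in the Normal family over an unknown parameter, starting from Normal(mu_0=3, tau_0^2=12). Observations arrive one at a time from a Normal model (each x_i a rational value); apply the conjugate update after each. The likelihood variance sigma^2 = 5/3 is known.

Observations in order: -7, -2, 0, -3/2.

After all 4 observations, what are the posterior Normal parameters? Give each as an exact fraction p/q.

mu_0=-363/149, tau_0^2=60/149

obs 1: x=-7 → posterior Normal(-237/41, 60/41)
obs 2: x=-2 → posterior Normal(-309/77, 60/77)
obs 3: x=0 → posterior Normal(-309/113, 60/113)
obs 4: x=-3/2 → posterior Normal(-363/149, 60/149)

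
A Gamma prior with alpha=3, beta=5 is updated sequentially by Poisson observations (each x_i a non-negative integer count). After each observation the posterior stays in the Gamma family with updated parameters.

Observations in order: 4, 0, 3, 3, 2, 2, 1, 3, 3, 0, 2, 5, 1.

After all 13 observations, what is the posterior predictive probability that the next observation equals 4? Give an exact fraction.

772182226570621323933512285476334016512655360/10842505080063916320800450434338728415281531281

obs 1: x=4 → posterior Gamma(7, 6)
obs 2: x=0 → posterior Gamma(7, 7)
obs 3: x=3 → posterior Gamma(10, 8)
obs 4: x=3 → posterior Gamma(13, 9)
obs 5: x=2 → posterior Gamma(15, 10)
obs 6: x=2 → posterior Gamma(17, 11)
obs 7: x=1 → posterior Gamma(18, 12)
obs 8: x=3 → posterior Gamma(21, 13)
obs 9: x=3 → posterior Gamma(24, 14)
obs 10: x=0 → posterior Gamma(24, 15)
obs 11: x=2 → posterior Gamma(26, 16)
obs 12: x=5 → posterior Gamma(31, 17)
obs 13: x=1 → posterior Gamma(32, 18)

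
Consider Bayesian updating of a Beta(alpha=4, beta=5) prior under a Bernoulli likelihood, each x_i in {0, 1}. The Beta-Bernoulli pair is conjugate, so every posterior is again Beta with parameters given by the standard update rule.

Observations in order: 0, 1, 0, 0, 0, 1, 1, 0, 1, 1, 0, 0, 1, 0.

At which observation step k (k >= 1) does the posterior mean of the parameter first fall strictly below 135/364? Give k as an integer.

obs 1: x=0 → posterior Beta(4, 6)
obs 2: x=1 → posterior Beta(5, 6)
obs 3: x=0 → posterior Beta(5, 7)
obs 4: x=0 → posterior Beta(5, 8)
obs 5: x=0 → posterior Beta(5, 9)
obs 6: x=1 → posterior Beta(6, 9)
obs 7: x=1 → posterior Beta(7, 9)
obs 8: x=0 → posterior Beta(7, 10)
obs 9: x=1 → posterior Beta(8, 10)
obs 10: x=1 → posterior Beta(9, 10)
obs 11: x=0 → posterior Beta(9, 11)
obs 12: x=0 → posterior Beta(9, 12)
obs 13: x=1 → posterior Beta(10, 12)
obs 14: x=0 → posterior Beta(10, 13)

k = 5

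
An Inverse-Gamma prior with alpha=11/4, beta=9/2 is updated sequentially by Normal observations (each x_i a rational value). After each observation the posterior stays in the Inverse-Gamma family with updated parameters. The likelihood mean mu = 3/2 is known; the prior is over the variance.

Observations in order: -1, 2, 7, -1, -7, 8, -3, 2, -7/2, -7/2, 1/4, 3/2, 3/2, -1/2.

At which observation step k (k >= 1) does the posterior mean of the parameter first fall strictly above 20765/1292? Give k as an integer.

obs 1: x=-1 → posterior Inverse-Gamma(13/4, 61/8)
obs 2: x=2 → posterior Inverse-Gamma(15/4, 31/4)
obs 3: x=7 → posterior Inverse-Gamma(17/4, 183/8)
obs 4: x=-1 → posterior Inverse-Gamma(19/4, 26)
obs 5: x=-7 → posterior Inverse-Gamma(21/4, 497/8)
obs 6: x=8 → posterior Inverse-Gamma(23/4, 333/4)
obs 7: x=-3 → posterior Inverse-Gamma(25/4, 747/8)
obs 8: x=2 → posterior Inverse-Gamma(27/4, 187/2)
obs 9: x=-7/2 → posterior Inverse-Gamma(29/4, 106)
obs 10: x=-7/2 → posterior Inverse-Gamma(31/4, 237/2)
obs 11: x=1/4 → posterior Inverse-Gamma(33/4, 3817/32)
obs 12: x=3/2 → posterior Inverse-Gamma(35/4, 3817/32)
obs 13: x=3/2 → posterior Inverse-Gamma(37/4, 3817/32)
obs 14: x=-1/2 → posterior Inverse-Gamma(39/4, 3881/32)

k = 6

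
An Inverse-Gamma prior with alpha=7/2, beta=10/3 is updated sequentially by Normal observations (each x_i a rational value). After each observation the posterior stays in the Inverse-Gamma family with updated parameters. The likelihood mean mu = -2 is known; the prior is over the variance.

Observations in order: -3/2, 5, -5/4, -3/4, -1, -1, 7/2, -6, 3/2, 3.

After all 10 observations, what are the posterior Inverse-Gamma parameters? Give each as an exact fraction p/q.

obs 1: x=-3/2 → posterior Inverse-Gamma(4, 83/24)
obs 2: x=5 → posterior Inverse-Gamma(9/2, 671/24)
obs 3: x=-5/4 → posterior Inverse-Gamma(5, 2711/96)
obs 4: x=-3/4 → posterior Inverse-Gamma(11/2, 1393/48)
obs 5: x=-1 → posterior Inverse-Gamma(6, 1417/48)
obs 6: x=-1 → posterior Inverse-Gamma(13/2, 1441/48)
obs 7: x=7/2 → posterior Inverse-Gamma(7, 2167/48)
obs 8: x=-6 → posterior Inverse-Gamma(15/2, 2551/48)
obs 9: x=3/2 → posterior Inverse-Gamma(8, 2845/48)
obs 10: x=3 → posterior Inverse-Gamma(17/2, 3445/48)

alpha=17/2, beta=3445/48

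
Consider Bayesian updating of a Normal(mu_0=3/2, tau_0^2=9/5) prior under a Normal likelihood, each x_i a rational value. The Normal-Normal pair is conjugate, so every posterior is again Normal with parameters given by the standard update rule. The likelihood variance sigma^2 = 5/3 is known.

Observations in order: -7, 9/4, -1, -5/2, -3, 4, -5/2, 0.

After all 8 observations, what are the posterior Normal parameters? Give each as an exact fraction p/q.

obs 1: x=-7 → posterior Normal(-303/104, 45/52)
obs 2: x=9/4 → posterior Normal(-363/316, 45/79)
obs 3: x=-1 → posterior Normal(-471/424, 45/106)
obs 4: x=-5/2 → posterior Normal(-39/28, 45/133)
obs 5: x=-3 → posterior Normal(-213/128, 9/32)
obs 6: x=4 → posterior Normal(-633/748, 45/187)
obs 7: x=-5/2 → posterior Normal(-903/856, 45/214)
obs 8: x=0 → posterior Normal(-903/964, 45/241)

mu_0=-903/964, tau_0^2=45/241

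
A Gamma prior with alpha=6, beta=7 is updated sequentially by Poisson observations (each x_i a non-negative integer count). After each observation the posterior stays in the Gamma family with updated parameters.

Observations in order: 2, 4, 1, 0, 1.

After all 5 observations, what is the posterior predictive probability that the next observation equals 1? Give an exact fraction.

17974858503684096/51185893014090757

obs 1: x=2 → posterior Gamma(8, 8)
obs 2: x=4 → posterior Gamma(12, 9)
obs 3: x=1 → posterior Gamma(13, 10)
obs 4: x=0 → posterior Gamma(13, 11)
obs 5: x=1 → posterior Gamma(14, 12)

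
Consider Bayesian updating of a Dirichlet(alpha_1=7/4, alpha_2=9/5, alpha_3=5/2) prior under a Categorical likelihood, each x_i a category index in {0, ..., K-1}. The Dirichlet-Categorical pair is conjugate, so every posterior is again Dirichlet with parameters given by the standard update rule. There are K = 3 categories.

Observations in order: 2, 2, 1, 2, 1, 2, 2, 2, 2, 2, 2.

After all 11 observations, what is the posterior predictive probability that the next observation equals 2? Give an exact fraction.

obs 1: x=2 → posterior Dirichlet(7/4, 9/5, 7/2)
obs 2: x=2 → posterior Dirichlet(7/4, 9/5, 9/2)
obs 3: x=1 → posterior Dirichlet(7/4, 14/5, 9/2)
obs 4: x=2 → posterior Dirichlet(7/4, 14/5, 11/2)
obs 5: x=1 → posterior Dirichlet(7/4, 19/5, 11/2)
obs 6: x=2 → posterior Dirichlet(7/4, 19/5, 13/2)
obs 7: x=2 → posterior Dirichlet(7/4, 19/5, 15/2)
obs 8: x=2 → posterior Dirichlet(7/4, 19/5, 17/2)
obs 9: x=2 → posterior Dirichlet(7/4, 19/5, 19/2)
obs 10: x=2 → posterior Dirichlet(7/4, 19/5, 21/2)
obs 11: x=2 → posterior Dirichlet(7/4, 19/5, 23/2)

230/341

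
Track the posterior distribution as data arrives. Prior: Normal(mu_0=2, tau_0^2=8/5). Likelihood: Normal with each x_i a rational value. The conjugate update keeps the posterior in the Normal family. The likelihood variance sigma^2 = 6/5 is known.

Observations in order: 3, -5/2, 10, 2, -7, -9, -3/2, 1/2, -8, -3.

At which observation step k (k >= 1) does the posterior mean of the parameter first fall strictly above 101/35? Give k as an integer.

k = 3

obs 1: x=3 → posterior Normal(18/7, 24/35)
obs 2: x=-5/2 → posterior Normal(8/11, 24/55)
obs 3: x=10 → posterior Normal(16/5, 8/25)
obs 4: x=2 → posterior Normal(56/19, 24/95)
obs 5: x=-7 → posterior Normal(28/23, 24/115)
obs 6: x=-9 → posterior Normal(-8/27, 8/45)
obs 7: x=-3/2 → posterior Normal(-14/31, 24/155)
obs 8: x=1/2 → posterior Normal(-12/35, 24/175)
obs 9: x=-8 → posterior Normal(-44/39, 8/65)
obs 10: x=-3 → posterior Normal(-56/43, 24/215)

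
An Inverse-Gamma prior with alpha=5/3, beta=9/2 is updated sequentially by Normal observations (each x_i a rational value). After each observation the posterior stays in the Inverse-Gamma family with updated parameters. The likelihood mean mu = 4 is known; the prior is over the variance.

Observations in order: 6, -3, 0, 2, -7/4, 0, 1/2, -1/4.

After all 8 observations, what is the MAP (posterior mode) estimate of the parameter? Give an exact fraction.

obs 1: x=6 → posterior Inverse-Gamma(13/6, 13/2)
obs 2: x=-3 → posterior Inverse-Gamma(8/3, 31)
obs 3: x=0 → posterior Inverse-Gamma(19/6, 39)
obs 4: x=2 → posterior Inverse-Gamma(11/3, 41)
obs 5: x=-7/4 → posterior Inverse-Gamma(25/6, 1841/32)
obs 6: x=0 → posterior Inverse-Gamma(14/3, 2097/32)
obs 7: x=1/2 → posterior Inverse-Gamma(31/6, 2293/32)
obs 8: x=-1/4 → posterior Inverse-Gamma(17/3, 1291/16)

3873/320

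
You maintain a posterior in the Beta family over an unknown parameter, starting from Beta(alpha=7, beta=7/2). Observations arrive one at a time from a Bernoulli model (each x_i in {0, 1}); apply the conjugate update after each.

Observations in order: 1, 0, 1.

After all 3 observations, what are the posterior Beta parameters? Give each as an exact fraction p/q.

alpha=9, beta=9/2

obs 1: x=1 → posterior Beta(8, 7/2)
obs 2: x=0 → posterior Beta(8, 9/2)
obs 3: x=1 → posterior Beta(9, 9/2)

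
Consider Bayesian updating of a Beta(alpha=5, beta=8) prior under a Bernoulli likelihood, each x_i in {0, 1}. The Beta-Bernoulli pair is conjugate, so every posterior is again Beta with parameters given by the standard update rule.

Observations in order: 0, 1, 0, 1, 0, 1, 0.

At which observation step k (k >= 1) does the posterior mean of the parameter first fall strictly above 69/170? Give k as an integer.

obs 1: x=0 → posterior Beta(5, 9)
obs 2: x=1 → posterior Beta(6, 9)
obs 3: x=0 → posterior Beta(6, 10)
obs 4: x=1 → posterior Beta(7, 10)
obs 5: x=0 → posterior Beta(7, 11)
obs 6: x=1 → posterior Beta(8, 11)
obs 7: x=0 → posterior Beta(8, 12)

k = 4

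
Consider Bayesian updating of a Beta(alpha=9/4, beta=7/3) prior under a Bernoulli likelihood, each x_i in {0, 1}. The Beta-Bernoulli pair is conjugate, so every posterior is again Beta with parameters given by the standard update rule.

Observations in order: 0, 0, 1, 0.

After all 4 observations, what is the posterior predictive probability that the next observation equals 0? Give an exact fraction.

obs 1: x=0 → posterior Beta(9/4, 10/3)
obs 2: x=0 → posterior Beta(9/4, 13/3)
obs 3: x=1 → posterior Beta(13/4, 13/3)
obs 4: x=0 → posterior Beta(13/4, 16/3)

64/103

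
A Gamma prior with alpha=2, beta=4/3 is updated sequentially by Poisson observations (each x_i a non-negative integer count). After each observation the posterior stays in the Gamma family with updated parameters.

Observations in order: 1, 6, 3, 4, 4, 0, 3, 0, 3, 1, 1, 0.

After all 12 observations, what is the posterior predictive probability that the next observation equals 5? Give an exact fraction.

35260928238465715777044480000000000000000000000000000/802525857116673306810957202573831816754829436253827243

obs 1: x=1 → posterior Gamma(3, 7/3)
obs 2: x=6 → posterior Gamma(9, 10/3)
obs 3: x=3 → posterior Gamma(12, 13/3)
obs 4: x=4 → posterior Gamma(16, 16/3)
obs 5: x=4 → posterior Gamma(20, 19/3)
obs 6: x=0 → posterior Gamma(20, 22/3)
obs 7: x=3 → posterior Gamma(23, 25/3)
obs 8: x=0 → posterior Gamma(23, 28/3)
obs 9: x=3 → posterior Gamma(26, 31/3)
obs 10: x=1 → posterior Gamma(27, 34/3)
obs 11: x=1 → posterior Gamma(28, 37/3)
obs 12: x=0 → posterior Gamma(28, 40/3)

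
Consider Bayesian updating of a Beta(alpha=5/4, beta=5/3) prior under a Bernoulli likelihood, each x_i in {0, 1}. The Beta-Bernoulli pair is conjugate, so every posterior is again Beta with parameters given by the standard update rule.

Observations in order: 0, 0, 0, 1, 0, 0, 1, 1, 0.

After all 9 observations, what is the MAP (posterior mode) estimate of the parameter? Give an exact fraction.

39/119

obs 1: x=0 → posterior Beta(5/4, 8/3)
obs 2: x=0 → posterior Beta(5/4, 11/3)
obs 3: x=0 → posterior Beta(5/4, 14/3)
obs 4: x=1 → posterior Beta(9/4, 14/3)
obs 5: x=0 → posterior Beta(9/4, 17/3)
obs 6: x=0 → posterior Beta(9/4, 20/3)
obs 7: x=1 → posterior Beta(13/4, 20/3)
obs 8: x=1 → posterior Beta(17/4, 20/3)
obs 9: x=0 → posterior Beta(17/4, 23/3)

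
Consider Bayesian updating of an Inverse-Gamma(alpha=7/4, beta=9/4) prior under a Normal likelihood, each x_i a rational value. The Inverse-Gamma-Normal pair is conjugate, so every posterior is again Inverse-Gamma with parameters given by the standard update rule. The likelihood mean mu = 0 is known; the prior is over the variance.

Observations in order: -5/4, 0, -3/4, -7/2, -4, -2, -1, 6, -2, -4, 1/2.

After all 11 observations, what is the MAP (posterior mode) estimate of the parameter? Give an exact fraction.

obs 1: x=-5/4 → posterior Inverse-Gamma(9/4, 97/32)
obs 2: x=0 → posterior Inverse-Gamma(11/4, 97/32)
obs 3: x=-3/4 → posterior Inverse-Gamma(13/4, 53/16)
obs 4: x=-7/2 → posterior Inverse-Gamma(15/4, 151/16)
obs 5: x=-4 → posterior Inverse-Gamma(17/4, 279/16)
obs 6: x=-2 → posterior Inverse-Gamma(19/4, 311/16)
obs 7: x=-1 → posterior Inverse-Gamma(21/4, 319/16)
obs 8: x=6 → posterior Inverse-Gamma(23/4, 607/16)
obs 9: x=-2 → posterior Inverse-Gamma(25/4, 639/16)
obs 10: x=-4 → posterior Inverse-Gamma(27/4, 767/16)
obs 11: x=1/2 → posterior Inverse-Gamma(29/4, 769/16)

769/132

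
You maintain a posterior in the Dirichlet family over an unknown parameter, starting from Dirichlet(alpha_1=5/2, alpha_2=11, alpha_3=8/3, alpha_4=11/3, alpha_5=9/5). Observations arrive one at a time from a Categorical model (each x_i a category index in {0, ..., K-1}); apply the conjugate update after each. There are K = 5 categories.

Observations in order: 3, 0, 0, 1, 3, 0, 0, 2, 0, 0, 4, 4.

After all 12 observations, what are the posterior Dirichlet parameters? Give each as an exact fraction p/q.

alpha_1=17/2, alpha_2=12, alpha_3=11/3, alpha_4=17/3, alpha_5=19/5

obs 1: x=3 → posterior Dirichlet(5/2, 11, 8/3, 14/3, 9/5)
obs 2: x=0 → posterior Dirichlet(7/2, 11, 8/3, 14/3, 9/5)
obs 3: x=0 → posterior Dirichlet(9/2, 11, 8/3, 14/3, 9/5)
obs 4: x=1 → posterior Dirichlet(9/2, 12, 8/3, 14/3, 9/5)
obs 5: x=3 → posterior Dirichlet(9/2, 12, 8/3, 17/3, 9/5)
obs 6: x=0 → posterior Dirichlet(11/2, 12, 8/3, 17/3, 9/5)
obs 7: x=0 → posterior Dirichlet(13/2, 12, 8/3, 17/3, 9/5)
obs 8: x=2 → posterior Dirichlet(13/2, 12, 11/3, 17/3, 9/5)
obs 9: x=0 → posterior Dirichlet(15/2, 12, 11/3, 17/3, 9/5)
obs 10: x=0 → posterior Dirichlet(17/2, 12, 11/3, 17/3, 9/5)
obs 11: x=4 → posterior Dirichlet(17/2, 12, 11/3, 17/3, 14/5)
obs 12: x=4 → posterior Dirichlet(17/2, 12, 11/3, 17/3, 19/5)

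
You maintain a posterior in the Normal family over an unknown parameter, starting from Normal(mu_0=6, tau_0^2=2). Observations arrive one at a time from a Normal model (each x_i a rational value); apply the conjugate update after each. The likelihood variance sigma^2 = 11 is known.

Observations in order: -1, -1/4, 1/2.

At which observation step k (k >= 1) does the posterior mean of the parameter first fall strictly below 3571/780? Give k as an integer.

obs 1: x=-1 → posterior Normal(64/13, 22/13)
obs 2: x=-1/4 → posterior Normal(127/30, 22/15)
obs 3: x=1/2 → posterior Normal(129/34, 22/17)

k = 2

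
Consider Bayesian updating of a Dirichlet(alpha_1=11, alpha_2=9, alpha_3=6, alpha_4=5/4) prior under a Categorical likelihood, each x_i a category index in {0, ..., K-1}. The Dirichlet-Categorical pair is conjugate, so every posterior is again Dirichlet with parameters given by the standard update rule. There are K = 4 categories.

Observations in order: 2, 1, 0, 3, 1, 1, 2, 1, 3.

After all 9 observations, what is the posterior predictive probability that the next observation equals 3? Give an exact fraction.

13/145

obs 1: x=2 → posterior Dirichlet(11, 9, 7, 5/4)
obs 2: x=1 → posterior Dirichlet(11, 10, 7, 5/4)
obs 3: x=0 → posterior Dirichlet(12, 10, 7, 5/4)
obs 4: x=3 → posterior Dirichlet(12, 10, 7, 9/4)
obs 5: x=1 → posterior Dirichlet(12, 11, 7, 9/4)
obs 6: x=1 → posterior Dirichlet(12, 12, 7, 9/4)
obs 7: x=2 → posterior Dirichlet(12, 12, 8, 9/4)
obs 8: x=1 → posterior Dirichlet(12, 13, 8, 9/4)
obs 9: x=3 → posterior Dirichlet(12, 13, 8, 13/4)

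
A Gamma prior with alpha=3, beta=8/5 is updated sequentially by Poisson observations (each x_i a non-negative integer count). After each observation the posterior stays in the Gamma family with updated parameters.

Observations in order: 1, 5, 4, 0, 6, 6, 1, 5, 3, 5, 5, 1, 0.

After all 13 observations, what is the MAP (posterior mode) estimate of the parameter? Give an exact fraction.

obs 1: x=1 → posterior Gamma(4, 13/5)
obs 2: x=5 → posterior Gamma(9, 18/5)
obs 3: x=4 → posterior Gamma(13, 23/5)
obs 4: x=0 → posterior Gamma(13, 28/5)
obs 5: x=6 → posterior Gamma(19, 33/5)
obs 6: x=6 → posterior Gamma(25, 38/5)
obs 7: x=1 → posterior Gamma(26, 43/5)
obs 8: x=5 → posterior Gamma(31, 48/5)
obs 9: x=3 → posterior Gamma(34, 53/5)
obs 10: x=5 → posterior Gamma(39, 58/5)
obs 11: x=5 → posterior Gamma(44, 63/5)
obs 12: x=1 → posterior Gamma(45, 68/5)
obs 13: x=0 → posterior Gamma(45, 73/5)

220/73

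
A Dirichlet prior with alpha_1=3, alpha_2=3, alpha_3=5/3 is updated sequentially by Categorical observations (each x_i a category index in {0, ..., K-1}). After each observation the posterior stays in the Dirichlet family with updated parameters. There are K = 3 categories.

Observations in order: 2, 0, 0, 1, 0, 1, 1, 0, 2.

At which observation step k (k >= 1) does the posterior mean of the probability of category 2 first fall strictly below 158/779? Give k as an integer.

k = 6

obs 1: x=2 → posterior Dirichlet(3, 3, 8/3)
obs 2: x=0 → posterior Dirichlet(4, 3, 8/3)
obs 3: x=0 → posterior Dirichlet(5, 3, 8/3)
obs 4: x=1 → posterior Dirichlet(5, 4, 8/3)
obs 5: x=0 → posterior Dirichlet(6, 4, 8/3)
obs 6: x=1 → posterior Dirichlet(6, 5, 8/3)
obs 7: x=1 → posterior Dirichlet(6, 6, 8/3)
obs 8: x=0 → posterior Dirichlet(7, 6, 8/3)
obs 9: x=2 → posterior Dirichlet(7, 6, 11/3)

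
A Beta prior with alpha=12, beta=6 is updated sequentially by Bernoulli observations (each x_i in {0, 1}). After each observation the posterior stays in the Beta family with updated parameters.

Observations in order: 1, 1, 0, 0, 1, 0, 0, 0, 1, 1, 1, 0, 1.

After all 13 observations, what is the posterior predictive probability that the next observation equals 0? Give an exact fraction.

obs 1: x=1 → posterior Beta(13, 6)
obs 2: x=1 → posterior Beta(14, 6)
obs 3: x=0 → posterior Beta(14, 7)
obs 4: x=0 → posterior Beta(14, 8)
obs 5: x=1 → posterior Beta(15, 8)
obs 6: x=0 → posterior Beta(15, 9)
obs 7: x=0 → posterior Beta(15, 10)
obs 8: x=0 → posterior Beta(15, 11)
obs 9: x=1 → posterior Beta(16, 11)
obs 10: x=1 → posterior Beta(17, 11)
obs 11: x=1 → posterior Beta(18, 11)
obs 12: x=0 → posterior Beta(18, 12)
obs 13: x=1 → posterior Beta(19, 12)

12/31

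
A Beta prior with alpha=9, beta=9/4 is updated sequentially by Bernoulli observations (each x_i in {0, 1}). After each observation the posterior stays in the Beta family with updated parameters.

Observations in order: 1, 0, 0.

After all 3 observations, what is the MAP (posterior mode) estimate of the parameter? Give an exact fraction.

obs 1: x=1 → posterior Beta(10, 9/4)
obs 2: x=0 → posterior Beta(10, 13/4)
obs 3: x=0 → posterior Beta(10, 17/4)

36/49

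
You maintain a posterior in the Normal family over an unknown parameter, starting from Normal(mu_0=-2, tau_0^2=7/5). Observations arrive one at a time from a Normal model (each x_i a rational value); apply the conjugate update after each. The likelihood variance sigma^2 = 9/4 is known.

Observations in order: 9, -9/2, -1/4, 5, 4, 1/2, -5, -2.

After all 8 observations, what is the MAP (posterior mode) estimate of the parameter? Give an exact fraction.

99/269

obs 1: x=9 → posterior Normal(162/73, 63/73)
obs 2: x=-9/2 → posterior Normal(36/101, 63/101)
obs 3: x=-1/4 → posterior Normal(29/129, 21/43)
obs 4: x=5 → posterior Normal(169/157, 63/157)
obs 5: x=4 → posterior Normal(281/185, 63/185)
obs 6: x=1/2 → posterior Normal(295/213, 21/71)
obs 7: x=-5 → posterior Normal(155/241, 63/241)
obs 8: x=-2 → posterior Normal(99/269, 63/269)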